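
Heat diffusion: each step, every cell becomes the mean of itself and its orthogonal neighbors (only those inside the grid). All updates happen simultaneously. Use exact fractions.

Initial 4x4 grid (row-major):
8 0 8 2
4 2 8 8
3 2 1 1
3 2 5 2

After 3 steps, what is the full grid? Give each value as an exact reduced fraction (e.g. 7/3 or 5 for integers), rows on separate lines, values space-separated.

After step 1:
  4 9/2 9/2 6
  17/4 16/5 27/5 19/4
  3 2 17/5 3
  8/3 3 5/2 8/3
After step 2:
  17/4 81/20 51/10 61/12
  289/80 387/100 17/4 383/80
  143/48 73/25 163/50 829/240
  26/9 61/24 347/120 49/18
After step 3:
  953/240 1727/400 1109/240 3593/720
  8827/2400 7481/2000 8507/2000 703/160
  22321/7200 3737/1200 20131/6000 25603/7200
  1211/432 5059/1800 5137/1800 6529/2160

Answer: 953/240 1727/400 1109/240 3593/720
8827/2400 7481/2000 8507/2000 703/160
22321/7200 3737/1200 20131/6000 25603/7200
1211/432 5059/1800 5137/1800 6529/2160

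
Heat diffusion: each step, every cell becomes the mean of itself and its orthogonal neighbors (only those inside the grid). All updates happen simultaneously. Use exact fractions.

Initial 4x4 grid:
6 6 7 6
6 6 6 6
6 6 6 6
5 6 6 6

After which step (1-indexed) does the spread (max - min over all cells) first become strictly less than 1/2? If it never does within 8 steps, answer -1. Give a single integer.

Step 1: max=19/3, min=17/3, spread=2/3
Step 2: max=751/120, min=103/18, spread=193/360
Step 3: max=6691/1080, min=1255/216, spread=52/135
  -> spread < 1/2 first at step 3
Step 4: max=664843/108000, min=37837/6480, spread=102679/324000
Step 5: max=5970643/972000, min=5712767/972000, spread=64469/243000
Step 6: max=178474387/29160000, min=171989291/29160000, spread=810637/3645000
Step 7: max=5342075101/874800000, min=1035716977/174960000, spread=20436277/109350000
Step 8: max=159874630891/26244000000, min=31150669831/5248800000, spread=515160217/3280500000

Answer: 3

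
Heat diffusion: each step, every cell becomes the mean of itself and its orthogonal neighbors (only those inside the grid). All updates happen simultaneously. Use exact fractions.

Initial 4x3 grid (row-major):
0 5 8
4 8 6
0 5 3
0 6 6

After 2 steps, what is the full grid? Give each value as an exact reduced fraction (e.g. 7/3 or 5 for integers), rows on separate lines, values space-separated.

Answer: 15/4 1211/240 107/18
277/80 49/10 1391/240
233/80 43/10 413/80
17/6 313/80 19/4

Derivation:
After step 1:
  3 21/4 19/3
  3 28/5 25/4
  9/4 22/5 5
  2 17/4 5
After step 2:
  15/4 1211/240 107/18
  277/80 49/10 1391/240
  233/80 43/10 413/80
  17/6 313/80 19/4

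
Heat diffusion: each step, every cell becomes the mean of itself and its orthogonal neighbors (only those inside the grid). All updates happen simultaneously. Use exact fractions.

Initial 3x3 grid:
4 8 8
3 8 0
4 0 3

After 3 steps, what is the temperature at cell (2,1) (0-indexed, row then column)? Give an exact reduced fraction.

Answer: 51511/14400

Derivation:
Step 1: cell (2,1) = 15/4
Step 2: cell (2,1) = 653/240
Step 3: cell (2,1) = 51511/14400
Full grid after step 3:
  1187/240 9617/1800 10583/2160
  64711/14400 24607/6000 62611/14400
  3709/1080 51511/14400 1153/360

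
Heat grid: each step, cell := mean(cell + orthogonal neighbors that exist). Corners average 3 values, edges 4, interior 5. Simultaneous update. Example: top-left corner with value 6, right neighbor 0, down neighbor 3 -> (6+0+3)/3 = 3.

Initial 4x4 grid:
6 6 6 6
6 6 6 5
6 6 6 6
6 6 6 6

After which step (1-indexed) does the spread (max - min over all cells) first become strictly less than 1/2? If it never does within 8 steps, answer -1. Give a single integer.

Step 1: max=6, min=17/3, spread=1/3
  -> spread < 1/2 first at step 1
Step 2: max=6, min=689/120, spread=31/120
Step 3: max=6, min=6269/1080, spread=211/1080
Step 4: max=6, min=631157/108000, spread=16843/108000
Step 5: max=53921/9000, min=5693357/972000, spread=130111/972000
Step 6: max=3232841/540000, min=171317633/29160000, spread=3255781/29160000
Step 7: max=3228893/540000, min=5148446309/874800000, spread=82360351/874800000
Step 8: max=580693559/97200000, min=154712683109/26244000000, spread=2074577821/26244000000

Answer: 1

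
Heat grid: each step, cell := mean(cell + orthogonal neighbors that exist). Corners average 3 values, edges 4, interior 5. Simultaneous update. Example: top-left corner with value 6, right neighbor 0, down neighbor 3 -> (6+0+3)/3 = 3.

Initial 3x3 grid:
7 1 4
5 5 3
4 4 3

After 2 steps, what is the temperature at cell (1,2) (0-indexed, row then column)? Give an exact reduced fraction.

Step 1: cell (1,2) = 15/4
Step 2: cell (1,2) = 267/80
Full grid after step 2:
  83/18 297/80 32/9
  1051/240 417/100 267/80
  163/36 229/60 133/36

Answer: 267/80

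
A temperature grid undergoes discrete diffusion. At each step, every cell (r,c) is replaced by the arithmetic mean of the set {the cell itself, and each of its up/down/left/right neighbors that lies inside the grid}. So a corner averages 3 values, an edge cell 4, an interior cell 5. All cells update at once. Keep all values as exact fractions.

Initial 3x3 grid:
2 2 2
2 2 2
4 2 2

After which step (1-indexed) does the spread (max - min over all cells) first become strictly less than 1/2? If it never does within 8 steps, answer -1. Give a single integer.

Answer: 3

Derivation:
Step 1: max=8/3, min=2, spread=2/3
Step 2: max=23/9, min=2, spread=5/9
Step 3: max=257/108, min=2, spread=41/108
  -> spread < 1/2 first at step 3
Step 4: max=15091/6480, min=371/180, spread=347/1296
Step 5: max=884537/388800, min=3757/1800, spread=2921/15552
Step 6: max=52484539/23328000, min=457483/216000, spread=24611/186624
Step 7: max=3118082033/1399680000, min=10376741/4860000, spread=207329/2239488
Step 8: max=185991552451/83980800000, min=557201599/259200000, spread=1746635/26873856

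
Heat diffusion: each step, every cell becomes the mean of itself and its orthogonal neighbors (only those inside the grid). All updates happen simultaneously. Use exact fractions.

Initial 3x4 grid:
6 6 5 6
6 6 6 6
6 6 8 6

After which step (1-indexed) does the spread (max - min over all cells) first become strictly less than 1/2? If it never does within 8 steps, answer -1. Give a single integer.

Step 1: max=20/3, min=17/3, spread=1
Step 2: max=97/15, min=209/36, spread=119/180
Step 3: max=1709/270, min=21251/3600, spread=4607/10800
  -> spread < 1/2 first at step 3
Step 4: max=674897/108000, min=214429/36000, spread=3161/10800
Step 5: max=6031157/972000, min=1940549/324000, spread=20951/97200
Step 6: max=179914559/29160000, min=14614007/2430000, spread=181859/1166400
Step 7: max=10758624481/1749600000, min=1758290651/291600000, spread=8355223/69984000
Step 8: max=643775498129/104976000000, min=6608960599/1093500000, spread=14904449/167961600

Answer: 3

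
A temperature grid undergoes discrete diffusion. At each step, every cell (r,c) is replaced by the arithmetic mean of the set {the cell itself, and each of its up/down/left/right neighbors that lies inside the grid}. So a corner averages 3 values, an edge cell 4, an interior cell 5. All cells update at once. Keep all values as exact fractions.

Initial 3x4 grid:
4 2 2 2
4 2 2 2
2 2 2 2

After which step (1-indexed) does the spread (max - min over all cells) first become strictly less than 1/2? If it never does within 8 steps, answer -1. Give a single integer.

Answer: 6

Derivation:
Step 1: max=10/3, min=2, spread=4/3
Step 2: max=53/18, min=2, spread=17/18
Step 3: max=3007/1080, min=2, spread=847/1080
Step 4: max=43031/16200, min=458/225, spread=2011/3240
Step 5: max=5018783/1944000, min=111713/54000, spread=199423/388800
Step 6: max=294184867/116640000, min=2275249/1080000, spread=1938319/4665600
  -> spread < 1/2 first at step 6
Step 7: max=17358477053/6998400000, min=207844199/97200000, spread=95747789/279936000
Step 8: max=1027377255127/419904000000, min=12637143941/5832000000, spread=940023131/3359232000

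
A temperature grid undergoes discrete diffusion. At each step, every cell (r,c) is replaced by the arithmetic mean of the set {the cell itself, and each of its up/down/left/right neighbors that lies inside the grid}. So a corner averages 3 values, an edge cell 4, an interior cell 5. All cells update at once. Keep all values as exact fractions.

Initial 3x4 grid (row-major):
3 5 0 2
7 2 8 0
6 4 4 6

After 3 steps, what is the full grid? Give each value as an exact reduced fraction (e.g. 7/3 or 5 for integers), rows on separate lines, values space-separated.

Answer: 3169/720 1721/480 979/288 5713/2160
6341/1440 5363/1200 1367/400 421/120
2683/540 1577/360 631/144 3919/1080

Derivation:
After step 1:
  5 5/2 15/4 2/3
  9/2 26/5 14/5 4
  17/3 4 11/2 10/3
After step 2:
  4 329/80 583/240 101/36
  611/120 19/5 17/4 27/10
  85/18 611/120 469/120 77/18
After step 3:
  3169/720 1721/480 979/288 5713/2160
  6341/1440 5363/1200 1367/400 421/120
  2683/540 1577/360 631/144 3919/1080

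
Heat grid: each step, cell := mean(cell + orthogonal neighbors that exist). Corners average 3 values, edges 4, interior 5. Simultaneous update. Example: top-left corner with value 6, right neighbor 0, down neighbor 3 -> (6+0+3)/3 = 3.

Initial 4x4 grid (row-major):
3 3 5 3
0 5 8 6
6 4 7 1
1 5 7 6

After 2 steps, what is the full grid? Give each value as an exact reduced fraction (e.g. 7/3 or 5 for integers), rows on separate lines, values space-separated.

Answer: 19/6 59/16 1177/240 167/36
49/16 231/50 497/100 611/120
313/80 109/25 113/20 587/120
11/3 199/40 617/120 191/36

Derivation:
After step 1:
  2 4 19/4 14/3
  7/2 4 31/5 9/2
  11/4 27/5 27/5 5
  4 17/4 25/4 14/3
After step 2:
  19/6 59/16 1177/240 167/36
  49/16 231/50 497/100 611/120
  313/80 109/25 113/20 587/120
  11/3 199/40 617/120 191/36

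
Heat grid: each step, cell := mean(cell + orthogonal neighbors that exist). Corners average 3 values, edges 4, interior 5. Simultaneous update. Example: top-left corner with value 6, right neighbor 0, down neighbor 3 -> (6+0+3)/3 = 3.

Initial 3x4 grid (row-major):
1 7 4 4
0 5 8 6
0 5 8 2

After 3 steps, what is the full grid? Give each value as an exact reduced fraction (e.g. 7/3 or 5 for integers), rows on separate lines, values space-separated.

Answer: 715/216 941/225 18281/3600 1409/270
22247/7200 25421/6000 10317/2000 1067/200
1367/432 29737/7200 37037/7200 11597/2160

Derivation:
After step 1:
  8/3 17/4 23/4 14/3
  3/2 5 31/5 5
  5/3 9/2 23/4 16/3
After step 2:
  101/36 53/12 313/60 185/36
  65/24 429/100 277/50 53/10
  23/9 203/48 1307/240 193/36
After step 3:
  715/216 941/225 18281/3600 1409/270
  22247/7200 25421/6000 10317/2000 1067/200
  1367/432 29737/7200 37037/7200 11597/2160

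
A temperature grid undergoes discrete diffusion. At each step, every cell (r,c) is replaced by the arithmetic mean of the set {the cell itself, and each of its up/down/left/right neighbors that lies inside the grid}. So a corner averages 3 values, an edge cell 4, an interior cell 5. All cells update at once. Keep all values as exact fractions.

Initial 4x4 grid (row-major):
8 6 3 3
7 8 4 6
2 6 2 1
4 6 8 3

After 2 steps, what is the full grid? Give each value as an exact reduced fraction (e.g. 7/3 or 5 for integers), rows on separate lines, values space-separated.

After step 1:
  7 25/4 4 4
  25/4 31/5 23/5 7/2
  19/4 24/5 21/5 3
  4 6 19/4 4
After step 2:
  13/2 469/80 377/80 23/6
  121/20 281/50 9/2 151/40
  99/20 519/100 427/100 147/40
  59/12 391/80 379/80 47/12

Answer: 13/2 469/80 377/80 23/6
121/20 281/50 9/2 151/40
99/20 519/100 427/100 147/40
59/12 391/80 379/80 47/12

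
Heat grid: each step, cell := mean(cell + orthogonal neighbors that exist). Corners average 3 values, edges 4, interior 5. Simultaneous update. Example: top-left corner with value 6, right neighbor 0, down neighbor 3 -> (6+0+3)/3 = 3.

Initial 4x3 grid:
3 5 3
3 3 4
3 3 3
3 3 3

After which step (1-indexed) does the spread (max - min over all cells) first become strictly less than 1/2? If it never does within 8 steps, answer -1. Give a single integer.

Answer: 4

Derivation:
Step 1: max=4, min=3, spread=1
Step 2: max=443/120, min=3, spread=83/120
Step 3: max=18/5, min=3, spread=3/5
Step 4: max=75307/21600, min=27553/9000, spread=45899/108000
  -> spread < 1/2 first at step 4
Step 5: max=4480483/1296000, min=36971/12000, spread=97523/259200
Step 6: max=88397239/25920000, min=52624/16875, spread=302671/1036800
Step 7: max=15797001503/4665600000, min=101723837/32400000, spread=45950759/186624000
Step 8: max=940821693677/279936000000, min=2049397661/648000000, spread=443855233/2239488000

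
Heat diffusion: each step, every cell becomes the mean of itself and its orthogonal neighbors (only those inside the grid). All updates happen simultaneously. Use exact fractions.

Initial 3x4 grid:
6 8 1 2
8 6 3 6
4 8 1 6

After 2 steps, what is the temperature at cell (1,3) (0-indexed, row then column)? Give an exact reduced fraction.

Step 1: cell (1,3) = 17/4
Step 2: cell (1,3) = 899/240
Full grid after step 2:
  223/36 1361/240 303/80 43/12
  133/20 26/5 89/20 899/240
  209/36 1351/240 1019/240 157/36

Answer: 899/240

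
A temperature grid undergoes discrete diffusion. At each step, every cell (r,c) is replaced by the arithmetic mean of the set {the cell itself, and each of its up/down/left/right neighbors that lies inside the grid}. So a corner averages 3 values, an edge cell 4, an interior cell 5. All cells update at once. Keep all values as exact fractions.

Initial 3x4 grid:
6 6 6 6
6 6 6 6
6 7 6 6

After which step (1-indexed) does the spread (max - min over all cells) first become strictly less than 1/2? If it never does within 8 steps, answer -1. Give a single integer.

Answer: 1

Derivation:
Step 1: max=19/3, min=6, spread=1/3
  -> spread < 1/2 first at step 1
Step 2: max=751/120, min=6, spread=31/120
Step 3: max=6691/1080, min=6, spread=211/1080
Step 4: max=664897/108000, min=10847/1800, spread=14077/108000
Step 5: max=5972407/972000, min=651683/108000, spread=5363/48600
Step 6: max=178700809/29160000, min=362869/60000, spread=93859/1166400
Step 7: max=10707874481/1749600000, min=588536467/97200000, spread=4568723/69984000
Step 8: max=641636435629/104976000000, min=17677618889/2916000000, spread=8387449/167961600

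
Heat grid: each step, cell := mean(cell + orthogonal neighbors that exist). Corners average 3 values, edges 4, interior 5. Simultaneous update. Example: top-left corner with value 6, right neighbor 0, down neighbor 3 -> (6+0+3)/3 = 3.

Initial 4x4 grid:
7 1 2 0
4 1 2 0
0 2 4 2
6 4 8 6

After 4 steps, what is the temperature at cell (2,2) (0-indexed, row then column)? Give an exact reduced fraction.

Step 1: cell (2,2) = 18/5
Step 2: cell (2,2) = 161/50
Step 3: cell (2,2) = 9841/3000
Step 4: cell (2,2) = 286129/90000
Full grid after step 4:
  493/180 87197/36000 8351/4320 27511/16200
  104227/36000 13159/5000 10537/4500 46747/21600
  344437/108000 290683/90000 286129/90000 340819/108000
  115699/32400 99943/27000 105571/27000 125053/32400

Answer: 286129/90000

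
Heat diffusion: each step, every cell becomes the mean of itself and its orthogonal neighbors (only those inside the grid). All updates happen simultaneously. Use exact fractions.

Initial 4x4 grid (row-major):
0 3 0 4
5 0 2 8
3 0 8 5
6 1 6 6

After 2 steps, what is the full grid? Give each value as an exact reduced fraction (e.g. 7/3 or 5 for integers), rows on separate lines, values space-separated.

Answer: 65/36 23/12 53/20 11/3
61/24 43/20 84/25 191/40
337/120 307/100 111/25 641/120
121/36 427/120 551/120 53/9

Derivation:
After step 1:
  8/3 3/4 9/4 4
  2 2 18/5 19/4
  7/2 12/5 21/5 27/4
  10/3 13/4 21/4 17/3
After step 2:
  65/36 23/12 53/20 11/3
  61/24 43/20 84/25 191/40
  337/120 307/100 111/25 641/120
  121/36 427/120 551/120 53/9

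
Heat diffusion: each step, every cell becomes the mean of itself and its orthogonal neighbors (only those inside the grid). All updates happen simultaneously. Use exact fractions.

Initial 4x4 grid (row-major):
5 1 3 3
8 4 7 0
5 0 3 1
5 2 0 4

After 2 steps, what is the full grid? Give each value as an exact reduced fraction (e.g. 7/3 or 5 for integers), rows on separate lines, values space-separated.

Answer: 161/36 185/48 243/80 11/4
14/3 379/100 317/100 203/80
21/5 61/20 253/100 517/240
41/12 27/10 59/30 71/36

Derivation:
After step 1:
  14/3 13/4 7/2 2
  11/2 4 17/5 11/4
  9/2 14/5 11/5 2
  4 7/4 9/4 5/3
After step 2:
  161/36 185/48 243/80 11/4
  14/3 379/100 317/100 203/80
  21/5 61/20 253/100 517/240
  41/12 27/10 59/30 71/36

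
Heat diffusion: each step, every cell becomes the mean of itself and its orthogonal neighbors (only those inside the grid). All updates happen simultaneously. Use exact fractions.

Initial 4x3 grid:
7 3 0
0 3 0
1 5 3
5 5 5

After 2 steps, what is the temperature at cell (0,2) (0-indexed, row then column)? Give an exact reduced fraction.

Step 1: cell (0,2) = 1
Step 2: cell (0,2) = 23/12
Full grid after step 2:
  28/9 587/240 23/12
  331/120 131/50 159/80
  377/120 83/25 749/240
  137/36 41/10 151/36

Answer: 23/12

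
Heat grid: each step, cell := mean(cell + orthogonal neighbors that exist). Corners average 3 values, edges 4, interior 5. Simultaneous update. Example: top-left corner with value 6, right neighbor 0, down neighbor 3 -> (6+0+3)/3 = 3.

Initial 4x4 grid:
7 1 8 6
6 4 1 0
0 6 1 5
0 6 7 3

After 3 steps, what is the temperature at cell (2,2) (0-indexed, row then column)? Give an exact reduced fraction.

Step 1: cell (2,2) = 4
Step 2: cell (2,2) = 167/50
Step 3: cell (2,2) = 7453/2000
Full grid after step 3:
  9241/2160 7597/1800 7111/1800 8053/2160
  27883/7200 23083/6000 21511/6000 25399/7200
  337/96 1413/400 7453/2000 2783/800
  267/80 151/40 2291/600 571/144

Answer: 7453/2000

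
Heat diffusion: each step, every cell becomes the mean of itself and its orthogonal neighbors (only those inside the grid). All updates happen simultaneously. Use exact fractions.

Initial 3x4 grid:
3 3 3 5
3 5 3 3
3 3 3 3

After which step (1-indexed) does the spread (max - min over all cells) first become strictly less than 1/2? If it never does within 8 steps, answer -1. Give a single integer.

Answer: 2

Derivation:
Step 1: max=11/3, min=3, spread=2/3
Step 2: max=32/9, min=19/6, spread=7/18
  -> spread < 1/2 first at step 2
Step 3: max=3767/1080, min=3893/1200, spread=2633/10800
Step 4: max=185479/54000, min=118261/36000, spread=647/4320
Step 5: max=13278617/3888000, min=4274539/1296000, spread=455/3888
Step 6: max=791464603/233280000, min=257619101/77760000, spread=186073/2332800
Step 7: max=47351237177/13996800000, min=15478218559/4665600000, spread=1833163/27993600
Step 8: max=2832799033243/839808000000, min=930798609581/279936000000, spread=80806409/1679616000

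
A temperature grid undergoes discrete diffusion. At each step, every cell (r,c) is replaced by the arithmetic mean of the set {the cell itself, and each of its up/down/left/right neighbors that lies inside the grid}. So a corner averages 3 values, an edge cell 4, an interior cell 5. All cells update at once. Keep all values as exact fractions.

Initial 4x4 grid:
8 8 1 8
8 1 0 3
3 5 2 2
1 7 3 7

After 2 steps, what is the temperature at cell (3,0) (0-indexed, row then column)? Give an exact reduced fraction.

Answer: 143/36

Derivation:
Step 1: cell (3,0) = 11/3
Step 2: cell (3,0) = 143/36
Full grid after step 2:
  35/6 423/80 283/80 23/6
  433/80 189/50 157/50 243/80
  991/240 373/100 313/100 263/80
  143/36 961/240 303/80 49/12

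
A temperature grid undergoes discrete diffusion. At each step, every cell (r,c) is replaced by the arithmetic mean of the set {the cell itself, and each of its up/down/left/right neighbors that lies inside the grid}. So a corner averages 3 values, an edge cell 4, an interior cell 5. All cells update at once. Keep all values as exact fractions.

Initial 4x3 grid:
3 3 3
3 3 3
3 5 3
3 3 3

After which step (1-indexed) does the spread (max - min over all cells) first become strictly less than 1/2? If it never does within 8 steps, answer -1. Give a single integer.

Answer: 2

Derivation:
Step 1: max=7/2, min=3, spread=1/2
Step 2: max=173/50, min=3, spread=23/50
  -> spread < 1/2 first at step 2
Step 3: max=8011/2400, min=613/200, spread=131/480
Step 4: max=71351/21600, min=11191/3600, spread=841/4320
Step 5: max=28462051/8640000, min=2253373/720000, spread=56863/345600
Step 6: max=254814341/77760000, min=20429543/6480000, spread=386393/3110400
Step 7: max=101705723131/31104000000, min=8196358813/2592000000, spread=26795339/248832000
Step 8: max=6082535714129/1866240000000, min=493646149667/155520000000, spread=254051069/2985984000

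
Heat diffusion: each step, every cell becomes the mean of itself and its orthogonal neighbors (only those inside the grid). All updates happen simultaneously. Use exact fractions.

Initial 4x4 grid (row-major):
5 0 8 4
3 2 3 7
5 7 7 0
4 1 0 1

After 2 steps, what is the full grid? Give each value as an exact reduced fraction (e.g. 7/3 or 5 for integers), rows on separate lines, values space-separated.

Answer: 61/18 79/24 577/120 163/36
85/24 203/50 381/100 1139/240
487/120 371/100 96/25 659/240
133/36 779/240 539/240 19/9

Derivation:
After step 1:
  8/3 15/4 15/4 19/3
  15/4 3 27/5 7/2
  19/4 22/5 17/5 15/4
  10/3 3 9/4 1/3
After step 2:
  61/18 79/24 577/120 163/36
  85/24 203/50 381/100 1139/240
  487/120 371/100 96/25 659/240
  133/36 779/240 539/240 19/9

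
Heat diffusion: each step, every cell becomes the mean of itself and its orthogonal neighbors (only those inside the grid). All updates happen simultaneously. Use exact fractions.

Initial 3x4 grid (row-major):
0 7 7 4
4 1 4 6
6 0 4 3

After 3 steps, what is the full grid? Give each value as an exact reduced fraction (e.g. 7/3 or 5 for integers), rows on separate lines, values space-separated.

Answer: 959/270 28111/7200 32431/7200 5267/1080
15529/4800 3533/1000 511/125 21119/4800
6617/2160 11593/3600 808/225 8639/2160

Derivation:
After step 1:
  11/3 15/4 11/2 17/3
  11/4 16/5 22/5 17/4
  10/3 11/4 11/4 13/3
After step 2:
  61/18 967/240 1159/240 185/36
  259/80 337/100 201/50 373/80
  53/18 361/120 427/120 34/9
After step 3:
  959/270 28111/7200 32431/7200 5267/1080
  15529/4800 3533/1000 511/125 21119/4800
  6617/2160 11593/3600 808/225 8639/2160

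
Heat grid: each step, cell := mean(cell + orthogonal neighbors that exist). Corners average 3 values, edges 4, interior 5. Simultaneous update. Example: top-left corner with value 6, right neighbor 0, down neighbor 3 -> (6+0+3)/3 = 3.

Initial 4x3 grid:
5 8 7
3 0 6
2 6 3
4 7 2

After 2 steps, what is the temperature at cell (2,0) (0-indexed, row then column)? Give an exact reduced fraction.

Step 1: cell (2,0) = 15/4
Step 2: cell (2,0) = 851/240
Full grid after step 2:
  77/18 329/60 16/3
  971/240 197/50 397/80
  851/240 419/100 317/80
  77/18 1001/240 13/3

Answer: 851/240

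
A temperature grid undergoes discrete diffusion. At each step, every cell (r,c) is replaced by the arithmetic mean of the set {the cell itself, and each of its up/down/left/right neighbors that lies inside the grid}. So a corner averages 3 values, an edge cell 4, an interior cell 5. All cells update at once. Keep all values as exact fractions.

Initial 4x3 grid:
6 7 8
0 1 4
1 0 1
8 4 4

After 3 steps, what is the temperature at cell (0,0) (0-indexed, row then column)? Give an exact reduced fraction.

Step 1: cell (0,0) = 13/3
Step 2: cell (0,0) = 71/18
Step 3: cell (0,0) = 8159/2160
Full grid after step 3:
  8159/2160 29983/7200 9629/2160
  21863/7200 9857/3000 25613/7200
  20213/7200 4091/1500 7021/2400
  6629/2160 11029/3600 2113/720

Answer: 8159/2160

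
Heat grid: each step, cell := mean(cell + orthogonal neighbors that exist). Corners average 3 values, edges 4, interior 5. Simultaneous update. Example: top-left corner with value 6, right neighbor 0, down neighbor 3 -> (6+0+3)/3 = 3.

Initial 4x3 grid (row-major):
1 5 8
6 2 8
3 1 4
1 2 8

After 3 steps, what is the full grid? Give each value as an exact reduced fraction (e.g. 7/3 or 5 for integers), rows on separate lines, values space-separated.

After step 1:
  4 4 7
  3 22/5 11/2
  11/4 12/5 21/4
  2 3 14/3
After step 2:
  11/3 97/20 11/2
  283/80 193/50 443/80
  203/80 89/25 1069/240
  31/12 181/60 155/36
After step 3:
  2893/720 5363/1200 1271/240
  8161/2400 4269/1000 11611/2400
  7331/2400 10457/3000 32143/7200
  217/80 12119/3600 8479/2160

Answer: 2893/720 5363/1200 1271/240
8161/2400 4269/1000 11611/2400
7331/2400 10457/3000 32143/7200
217/80 12119/3600 8479/2160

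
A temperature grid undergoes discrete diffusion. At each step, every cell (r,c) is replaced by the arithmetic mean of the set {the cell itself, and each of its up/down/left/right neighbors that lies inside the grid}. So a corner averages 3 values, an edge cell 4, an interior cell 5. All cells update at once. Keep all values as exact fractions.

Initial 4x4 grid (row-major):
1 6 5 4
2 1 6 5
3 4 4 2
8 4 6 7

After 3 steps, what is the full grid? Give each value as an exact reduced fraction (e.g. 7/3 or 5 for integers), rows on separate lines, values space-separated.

After step 1:
  3 13/4 21/4 14/3
  7/4 19/5 21/5 17/4
  17/4 16/5 22/5 9/2
  5 11/2 21/4 5
After step 2:
  8/3 153/40 521/120 85/18
  16/5 81/25 219/50 1057/240
  71/20 423/100 431/100 363/80
  59/12 379/80 403/80 59/12
After step 3:
  1163/360 2111/600 7771/1800 9697/2160
  3797/1200 151/40 24811/6000 32479/7200
  4769/1200 8027/2000 4499/1000 10901/2400
  3169/720 11353/2400 11401/2400 1739/360

Answer: 1163/360 2111/600 7771/1800 9697/2160
3797/1200 151/40 24811/6000 32479/7200
4769/1200 8027/2000 4499/1000 10901/2400
3169/720 11353/2400 11401/2400 1739/360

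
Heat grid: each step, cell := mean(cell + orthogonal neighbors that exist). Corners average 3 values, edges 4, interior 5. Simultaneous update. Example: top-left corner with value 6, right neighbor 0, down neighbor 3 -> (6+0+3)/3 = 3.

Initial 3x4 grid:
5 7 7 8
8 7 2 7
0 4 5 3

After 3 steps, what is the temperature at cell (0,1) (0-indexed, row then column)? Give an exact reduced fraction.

Answer: 21551/3600

Derivation:
Step 1: cell (0,1) = 13/2
Step 2: cell (0,1) = 743/120
Step 3: cell (0,1) = 21551/3600
Full grid after step 3:
  6323/1080 21551/3600 21421/3600 6553/1080
  18941/3600 7879/1500 8129/1500 2417/450
  557/120 2771/600 461/100 1771/360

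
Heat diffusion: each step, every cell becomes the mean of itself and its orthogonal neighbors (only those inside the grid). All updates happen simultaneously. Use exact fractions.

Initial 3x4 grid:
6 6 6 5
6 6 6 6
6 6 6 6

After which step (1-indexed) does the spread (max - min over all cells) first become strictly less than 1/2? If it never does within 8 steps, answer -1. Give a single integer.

Step 1: max=6, min=17/3, spread=1/3
  -> spread < 1/2 first at step 1
Step 2: max=6, min=103/18, spread=5/18
Step 3: max=6, min=1255/216, spread=41/216
Step 4: max=6, min=151303/25920, spread=4217/25920
Step 5: max=43121/7200, min=9122051/1555200, spread=38417/311040
Step 6: max=861403/144000, min=548671789/93312000, spread=1903471/18662400
Step 7: max=25804241/4320000, min=32991330911/5598720000, spread=18038617/223948800
Step 8: max=2319873241/388800000, min=1982271017149/335923200000, spread=883978523/13436928000

Answer: 1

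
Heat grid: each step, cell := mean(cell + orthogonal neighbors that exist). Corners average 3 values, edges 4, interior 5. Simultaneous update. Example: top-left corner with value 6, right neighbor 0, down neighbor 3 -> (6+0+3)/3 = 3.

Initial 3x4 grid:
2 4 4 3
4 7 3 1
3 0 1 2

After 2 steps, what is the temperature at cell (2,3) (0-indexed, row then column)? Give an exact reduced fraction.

Step 1: cell (2,3) = 4/3
Step 2: cell (2,3) = 61/36
Full grid after step 2:
  139/36 881/240 817/240 101/36
  199/60 89/25 281/100 189/80
  109/36 611/240 527/240 61/36

Answer: 61/36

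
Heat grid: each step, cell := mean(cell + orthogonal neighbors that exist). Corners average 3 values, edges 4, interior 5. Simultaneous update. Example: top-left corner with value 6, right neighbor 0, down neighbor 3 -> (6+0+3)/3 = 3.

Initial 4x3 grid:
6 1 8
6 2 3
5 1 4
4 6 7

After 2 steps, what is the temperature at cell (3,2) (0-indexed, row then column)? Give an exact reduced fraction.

Answer: 167/36

Derivation:
Step 1: cell (3,2) = 17/3
Step 2: cell (3,2) = 167/36
Full grid after step 2:
  40/9 911/240 25/6
  941/240 389/100 73/20
  347/80 369/100 259/60
  9/2 563/120 167/36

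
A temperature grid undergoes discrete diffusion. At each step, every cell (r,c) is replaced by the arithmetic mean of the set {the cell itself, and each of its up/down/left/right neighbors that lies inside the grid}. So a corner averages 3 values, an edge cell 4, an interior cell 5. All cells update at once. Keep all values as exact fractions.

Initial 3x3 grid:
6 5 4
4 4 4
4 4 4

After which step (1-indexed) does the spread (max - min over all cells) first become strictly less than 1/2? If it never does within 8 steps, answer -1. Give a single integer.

Answer: 4

Derivation:
Step 1: max=5, min=4, spread=1
Step 2: max=19/4, min=4, spread=3/4
Step 3: max=3299/720, min=731/180, spread=25/48
Step 4: max=194153/43200, min=22291/5400, spread=211/576
  -> spread < 1/2 first at step 4
Step 5: max=3830297/864000, min=33409/8000, spread=1777/6912
Step 6: max=683398177/155520000, min=10239493/2430000, spread=14971/82944
Step 7: max=40744670419/9331200000, min=9890571511/2332800000, spread=126121/995328
Step 8: max=811375302131/186624000000, min=99346719407/23328000000, spread=1062499/11943936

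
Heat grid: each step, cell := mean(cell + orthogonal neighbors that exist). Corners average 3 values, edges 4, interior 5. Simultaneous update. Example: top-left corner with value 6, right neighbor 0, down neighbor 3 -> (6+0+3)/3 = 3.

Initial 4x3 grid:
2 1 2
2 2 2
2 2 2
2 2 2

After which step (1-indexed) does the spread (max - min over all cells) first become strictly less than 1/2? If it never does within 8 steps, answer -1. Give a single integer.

Step 1: max=2, min=5/3, spread=1/3
  -> spread < 1/2 first at step 1
Step 2: max=2, min=413/240, spread=67/240
Step 3: max=2, min=3883/2160, spread=437/2160
Step 4: max=1991/1000, min=1570469/864000, spread=29951/172800
Step 5: max=6671/3375, min=14336179/7776000, spread=206761/1555200
Step 6: max=10634329/5400000, min=5764604429/3110400000, spread=14430763/124416000
Step 7: max=846347273/432000000, min=348140258311/186624000000, spread=139854109/1492992000
Step 8: max=75908771023/38880000000, min=20972408109749/11197440000000, spread=7114543559/89579520000

Answer: 1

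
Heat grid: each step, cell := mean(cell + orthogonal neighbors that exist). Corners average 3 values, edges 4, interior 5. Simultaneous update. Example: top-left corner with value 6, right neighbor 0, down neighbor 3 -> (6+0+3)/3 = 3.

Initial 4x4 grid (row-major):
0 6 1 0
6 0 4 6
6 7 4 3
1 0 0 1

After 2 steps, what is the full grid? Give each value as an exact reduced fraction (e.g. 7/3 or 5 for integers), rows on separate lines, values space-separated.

After step 1:
  4 7/4 11/4 7/3
  3 23/5 3 13/4
  5 17/5 18/5 7/2
  7/3 2 5/4 4/3
After step 2:
  35/12 131/40 59/24 25/9
  83/20 63/20 86/25 145/48
  103/30 93/25 59/20 701/240
  28/9 539/240 491/240 73/36

Answer: 35/12 131/40 59/24 25/9
83/20 63/20 86/25 145/48
103/30 93/25 59/20 701/240
28/9 539/240 491/240 73/36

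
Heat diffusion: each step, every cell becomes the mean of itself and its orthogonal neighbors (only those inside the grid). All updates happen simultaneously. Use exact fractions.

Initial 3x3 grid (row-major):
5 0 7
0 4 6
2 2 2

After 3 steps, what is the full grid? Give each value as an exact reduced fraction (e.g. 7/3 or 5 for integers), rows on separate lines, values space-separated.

After step 1:
  5/3 4 13/3
  11/4 12/5 19/4
  4/3 5/2 10/3
After step 2:
  101/36 31/10 157/36
  163/80 82/25 889/240
  79/36 287/120 127/36
After step 3:
  5719/2160 254/75 8039/2160
  4127/1600 2177/750 53543/14400
  4769/2160 20509/7200 6929/2160

Answer: 5719/2160 254/75 8039/2160
4127/1600 2177/750 53543/14400
4769/2160 20509/7200 6929/2160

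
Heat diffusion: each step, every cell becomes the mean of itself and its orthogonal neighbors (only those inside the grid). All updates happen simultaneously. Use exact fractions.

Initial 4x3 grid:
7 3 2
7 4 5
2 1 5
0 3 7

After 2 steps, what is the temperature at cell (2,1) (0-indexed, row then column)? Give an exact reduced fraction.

Step 1: cell (2,1) = 3
Step 2: cell (2,1) = 67/20
Full grid after step 2:
  44/9 17/4 34/9
  103/24 4 95/24
  73/24 67/20 33/8
  83/36 149/48 49/12

Answer: 67/20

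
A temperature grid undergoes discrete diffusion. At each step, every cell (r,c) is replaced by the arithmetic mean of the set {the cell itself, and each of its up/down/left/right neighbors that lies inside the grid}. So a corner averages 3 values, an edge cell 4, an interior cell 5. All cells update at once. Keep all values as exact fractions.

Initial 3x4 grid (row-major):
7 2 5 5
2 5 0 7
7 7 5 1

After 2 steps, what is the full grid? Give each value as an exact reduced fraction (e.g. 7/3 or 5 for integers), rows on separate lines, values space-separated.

After step 1:
  11/3 19/4 3 17/3
  21/4 16/5 22/5 13/4
  16/3 6 13/4 13/3
After step 2:
  41/9 877/240 1069/240 143/36
  349/80 118/25 171/50 353/80
  199/36 1067/240 1079/240 65/18

Answer: 41/9 877/240 1069/240 143/36
349/80 118/25 171/50 353/80
199/36 1067/240 1079/240 65/18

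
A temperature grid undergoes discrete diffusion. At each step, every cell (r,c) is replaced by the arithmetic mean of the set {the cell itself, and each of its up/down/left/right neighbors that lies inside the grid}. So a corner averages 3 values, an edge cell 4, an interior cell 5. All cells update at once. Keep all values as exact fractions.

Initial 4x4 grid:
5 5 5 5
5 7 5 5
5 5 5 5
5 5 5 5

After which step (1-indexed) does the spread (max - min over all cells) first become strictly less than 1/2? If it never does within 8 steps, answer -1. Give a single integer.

Answer: 2

Derivation:
Step 1: max=11/2, min=5, spread=1/2
Step 2: max=136/25, min=5, spread=11/25
  -> spread < 1/2 first at step 2
Step 3: max=6367/1200, min=5, spread=367/1200
Step 4: max=28571/5400, min=1513/300, spread=1337/5400
Step 5: max=851669/162000, min=45469/9000, spread=33227/162000
Step 6: max=25514327/4860000, min=274049/54000, spread=849917/4860000
Step 7: max=762714347/145800000, min=4118533/810000, spread=21378407/145800000
Step 8: max=22836462371/4374000000, min=1238688343/243000000, spread=540072197/4374000000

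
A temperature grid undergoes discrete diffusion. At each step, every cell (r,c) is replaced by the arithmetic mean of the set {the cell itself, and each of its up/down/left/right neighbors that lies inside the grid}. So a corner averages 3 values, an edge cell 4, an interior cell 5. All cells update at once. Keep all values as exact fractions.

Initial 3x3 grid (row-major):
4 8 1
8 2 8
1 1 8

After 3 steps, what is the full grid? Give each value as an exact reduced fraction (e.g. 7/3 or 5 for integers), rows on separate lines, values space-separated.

After step 1:
  20/3 15/4 17/3
  15/4 27/5 19/4
  10/3 3 17/3
After step 2:
  85/18 1289/240 85/18
  383/80 413/100 1289/240
  121/36 87/20 161/36
After step 3:
  5357/1080 68203/14400 5567/1080
  20401/4800 28811/6000 67303/14400
  8999/2160 2447/600 10219/2160

Answer: 5357/1080 68203/14400 5567/1080
20401/4800 28811/6000 67303/14400
8999/2160 2447/600 10219/2160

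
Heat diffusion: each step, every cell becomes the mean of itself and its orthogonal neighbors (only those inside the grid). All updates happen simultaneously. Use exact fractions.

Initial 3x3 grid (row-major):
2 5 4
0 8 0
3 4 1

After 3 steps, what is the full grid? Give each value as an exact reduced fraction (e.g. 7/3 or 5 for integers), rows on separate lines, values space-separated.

Answer: 434/135 51163/14400 148/45
47513/14400 18731/6000 47513/14400
6389/2160 239/75 6229/2160

Derivation:
After step 1:
  7/3 19/4 3
  13/4 17/5 13/4
  7/3 4 5/3
After step 2:
  31/9 809/240 11/3
  679/240 373/100 679/240
  115/36 57/20 107/36
After step 3:
  434/135 51163/14400 148/45
  47513/14400 18731/6000 47513/14400
  6389/2160 239/75 6229/2160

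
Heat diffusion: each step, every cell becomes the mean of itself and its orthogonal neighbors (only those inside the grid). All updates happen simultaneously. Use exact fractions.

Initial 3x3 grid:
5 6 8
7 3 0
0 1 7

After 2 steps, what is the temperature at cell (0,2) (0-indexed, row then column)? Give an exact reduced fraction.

Step 1: cell (0,2) = 14/3
Step 2: cell (0,2) = 44/9
Full grid after step 2:
  61/12 587/120 44/9
  949/240 199/50 457/120
  55/18 689/240 119/36

Answer: 44/9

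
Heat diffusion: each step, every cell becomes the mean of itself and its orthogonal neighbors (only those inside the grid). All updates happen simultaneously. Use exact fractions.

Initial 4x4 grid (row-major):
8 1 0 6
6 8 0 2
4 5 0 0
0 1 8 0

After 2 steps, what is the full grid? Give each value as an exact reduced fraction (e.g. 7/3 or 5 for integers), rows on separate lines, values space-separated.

Answer: 21/4 15/4 8/3 77/36
77/16 407/100 247/100 43/24
931/240 349/100 219/100 233/120
107/36 661/240 661/240 65/36

Derivation:
After step 1:
  5 17/4 7/4 8/3
  13/2 4 2 2
  15/4 18/5 13/5 1/2
  5/3 7/2 9/4 8/3
After step 2:
  21/4 15/4 8/3 77/36
  77/16 407/100 247/100 43/24
  931/240 349/100 219/100 233/120
  107/36 661/240 661/240 65/36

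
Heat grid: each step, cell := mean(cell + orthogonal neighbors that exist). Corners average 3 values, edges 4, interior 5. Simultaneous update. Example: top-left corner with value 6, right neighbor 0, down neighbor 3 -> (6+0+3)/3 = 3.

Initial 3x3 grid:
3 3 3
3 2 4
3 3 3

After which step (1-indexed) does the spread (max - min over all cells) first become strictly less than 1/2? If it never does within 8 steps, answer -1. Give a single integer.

Answer: 2

Derivation:
Step 1: max=10/3, min=11/4, spread=7/12
Step 2: max=19/6, min=17/6, spread=1/3
  -> spread < 1/2 first at step 2
Step 3: max=1327/432, min=2749/960, spread=1799/8640
Step 4: max=16417/5400, min=4189/1440, spread=2833/21600
Step 5: max=4681879/1555200, min=3369127/1152000, spread=2671151/31104000
Step 6: max=233273437/77760000, min=45765323/15552000, spread=741137/12960000
Step 7: max=16729288111/5598720000, min=36694054829/12441600000, spread=4339268759/111974400000
Step 8: max=417617844179/139968000000, min=165561168607/55987200000, spread=7429845323/279936000000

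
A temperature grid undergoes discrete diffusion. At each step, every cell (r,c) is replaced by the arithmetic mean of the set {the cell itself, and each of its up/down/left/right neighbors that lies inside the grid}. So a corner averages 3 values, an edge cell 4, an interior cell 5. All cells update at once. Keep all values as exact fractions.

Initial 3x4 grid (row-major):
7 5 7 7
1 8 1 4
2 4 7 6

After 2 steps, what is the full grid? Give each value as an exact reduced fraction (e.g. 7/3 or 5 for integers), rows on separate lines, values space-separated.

After step 1:
  13/3 27/4 5 6
  9/2 19/5 27/5 9/2
  7/3 21/4 9/2 17/3
After step 2:
  187/36 1193/240 463/80 31/6
  449/120 257/50 116/25 647/120
  145/36 953/240 1249/240 44/9

Answer: 187/36 1193/240 463/80 31/6
449/120 257/50 116/25 647/120
145/36 953/240 1249/240 44/9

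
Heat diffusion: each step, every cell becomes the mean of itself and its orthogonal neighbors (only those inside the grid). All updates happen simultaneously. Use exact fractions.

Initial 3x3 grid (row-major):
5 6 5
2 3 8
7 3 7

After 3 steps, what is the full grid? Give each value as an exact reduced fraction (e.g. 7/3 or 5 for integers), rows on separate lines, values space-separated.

After step 1:
  13/3 19/4 19/3
  17/4 22/5 23/4
  4 5 6
After step 2:
  40/9 1189/240 101/18
  1019/240 483/100 1349/240
  53/12 97/20 67/12
After step 3:
  614/135 71423/14400 5827/1080
  64573/14400 29401/6000 77923/14400
  1081/240 123/25 3853/720

Answer: 614/135 71423/14400 5827/1080
64573/14400 29401/6000 77923/14400
1081/240 123/25 3853/720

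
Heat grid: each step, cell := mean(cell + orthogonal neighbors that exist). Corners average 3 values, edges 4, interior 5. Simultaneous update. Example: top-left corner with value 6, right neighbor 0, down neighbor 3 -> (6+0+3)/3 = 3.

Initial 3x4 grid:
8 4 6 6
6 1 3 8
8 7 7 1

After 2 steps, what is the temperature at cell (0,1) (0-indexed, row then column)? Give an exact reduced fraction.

Answer: 197/40

Derivation:
Step 1: cell (0,1) = 19/4
Step 2: cell (0,1) = 197/40
Full grid after step 2:
  11/2 197/40 127/24 191/36
  459/80 509/100 459/100 43/8
  37/6 429/80 247/48 43/9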